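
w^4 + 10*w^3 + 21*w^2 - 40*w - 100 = (w - 2)*(w + 2)*(w + 5)^2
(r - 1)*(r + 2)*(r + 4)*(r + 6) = r^4 + 11*r^3 + 32*r^2 + 4*r - 48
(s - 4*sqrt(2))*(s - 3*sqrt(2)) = s^2 - 7*sqrt(2)*s + 24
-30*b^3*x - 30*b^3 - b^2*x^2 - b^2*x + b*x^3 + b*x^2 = (-6*b + x)*(5*b + x)*(b*x + b)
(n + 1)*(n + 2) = n^2 + 3*n + 2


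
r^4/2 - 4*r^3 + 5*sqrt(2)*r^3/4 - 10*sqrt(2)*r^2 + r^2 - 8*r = r*(r/2 + sqrt(2))*(r - 8)*(r + sqrt(2)/2)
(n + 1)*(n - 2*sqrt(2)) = n^2 - 2*sqrt(2)*n + n - 2*sqrt(2)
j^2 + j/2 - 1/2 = (j - 1/2)*(j + 1)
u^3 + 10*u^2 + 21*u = u*(u + 3)*(u + 7)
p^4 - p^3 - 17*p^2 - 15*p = p*(p - 5)*(p + 1)*(p + 3)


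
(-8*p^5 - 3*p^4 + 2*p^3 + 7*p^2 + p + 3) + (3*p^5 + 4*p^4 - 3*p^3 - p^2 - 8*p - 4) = -5*p^5 + p^4 - p^3 + 6*p^2 - 7*p - 1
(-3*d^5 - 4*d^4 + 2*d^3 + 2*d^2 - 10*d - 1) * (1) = -3*d^5 - 4*d^4 + 2*d^3 + 2*d^2 - 10*d - 1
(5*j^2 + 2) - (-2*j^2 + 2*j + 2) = 7*j^2 - 2*j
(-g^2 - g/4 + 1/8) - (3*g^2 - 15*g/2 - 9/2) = -4*g^2 + 29*g/4 + 37/8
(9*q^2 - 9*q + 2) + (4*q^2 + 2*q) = 13*q^2 - 7*q + 2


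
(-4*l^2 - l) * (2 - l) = 4*l^3 - 7*l^2 - 2*l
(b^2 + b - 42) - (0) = b^2 + b - 42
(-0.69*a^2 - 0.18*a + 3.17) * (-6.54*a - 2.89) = 4.5126*a^3 + 3.1713*a^2 - 20.2116*a - 9.1613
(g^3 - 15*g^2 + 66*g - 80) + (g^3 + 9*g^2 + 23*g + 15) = 2*g^3 - 6*g^2 + 89*g - 65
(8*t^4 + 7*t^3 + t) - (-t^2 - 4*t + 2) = 8*t^4 + 7*t^3 + t^2 + 5*t - 2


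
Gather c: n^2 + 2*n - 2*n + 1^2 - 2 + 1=n^2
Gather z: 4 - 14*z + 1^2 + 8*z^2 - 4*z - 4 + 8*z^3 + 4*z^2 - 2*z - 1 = 8*z^3 + 12*z^2 - 20*z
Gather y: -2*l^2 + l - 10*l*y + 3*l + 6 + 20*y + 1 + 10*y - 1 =-2*l^2 + 4*l + y*(30 - 10*l) + 6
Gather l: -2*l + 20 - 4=16 - 2*l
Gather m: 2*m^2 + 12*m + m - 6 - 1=2*m^2 + 13*m - 7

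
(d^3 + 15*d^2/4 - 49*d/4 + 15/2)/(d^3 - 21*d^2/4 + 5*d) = (d^2 + 5*d - 6)/(d*(d - 4))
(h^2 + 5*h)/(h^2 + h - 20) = h/(h - 4)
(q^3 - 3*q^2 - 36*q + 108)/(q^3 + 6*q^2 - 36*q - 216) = (q - 3)/(q + 6)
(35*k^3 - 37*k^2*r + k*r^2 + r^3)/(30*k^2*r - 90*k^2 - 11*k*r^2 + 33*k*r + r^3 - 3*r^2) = (-7*k^2 + 6*k*r + r^2)/(-6*k*r + 18*k + r^2 - 3*r)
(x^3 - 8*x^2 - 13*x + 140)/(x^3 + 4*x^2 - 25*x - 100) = (x - 7)/(x + 5)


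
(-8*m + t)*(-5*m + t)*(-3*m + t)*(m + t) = -120*m^4 - 41*m^3*t + 63*m^2*t^2 - 15*m*t^3 + t^4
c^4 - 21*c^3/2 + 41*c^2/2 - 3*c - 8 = (c - 8)*(c - 2)*(c - 1)*(c + 1/2)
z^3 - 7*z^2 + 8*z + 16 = (z - 4)^2*(z + 1)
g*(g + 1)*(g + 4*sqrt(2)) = g^3 + g^2 + 4*sqrt(2)*g^2 + 4*sqrt(2)*g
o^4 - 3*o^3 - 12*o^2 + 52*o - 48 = (o - 3)*(o - 2)^2*(o + 4)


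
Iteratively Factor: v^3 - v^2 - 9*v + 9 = (v + 3)*(v^2 - 4*v + 3) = (v - 1)*(v + 3)*(v - 3)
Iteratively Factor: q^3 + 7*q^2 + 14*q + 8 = (q + 4)*(q^2 + 3*q + 2) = (q + 1)*(q + 4)*(q + 2)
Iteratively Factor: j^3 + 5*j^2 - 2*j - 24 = (j + 3)*(j^2 + 2*j - 8) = (j + 3)*(j + 4)*(j - 2)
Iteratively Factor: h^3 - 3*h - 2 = (h - 2)*(h^2 + 2*h + 1) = (h - 2)*(h + 1)*(h + 1)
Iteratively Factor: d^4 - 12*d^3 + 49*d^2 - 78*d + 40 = (d - 5)*(d^3 - 7*d^2 + 14*d - 8) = (d - 5)*(d - 4)*(d^2 - 3*d + 2) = (d - 5)*(d - 4)*(d - 1)*(d - 2)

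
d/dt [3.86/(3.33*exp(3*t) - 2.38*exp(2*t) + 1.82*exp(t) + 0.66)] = (-38.5614*exp(2*t) + 18.3736*exp(t) - 7.0252)*exp(t)/(3.33*exp(3*t) - 2.38*exp(2*t) + 1.82*exp(t) + 0.66)^2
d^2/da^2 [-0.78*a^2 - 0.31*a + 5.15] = -1.56000000000000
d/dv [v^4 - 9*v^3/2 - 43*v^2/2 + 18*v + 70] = 4*v^3 - 27*v^2/2 - 43*v + 18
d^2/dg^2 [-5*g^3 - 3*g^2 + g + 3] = -30*g - 6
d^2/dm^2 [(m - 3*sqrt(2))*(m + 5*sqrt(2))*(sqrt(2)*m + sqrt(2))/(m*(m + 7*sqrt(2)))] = 20*(-m^3 + 4*sqrt(2)*m^3 - 9*sqrt(2)*m^2 - 126*m - 294*sqrt(2))/(m^3*(m^3 + 21*sqrt(2)*m^2 + 294*m + 686*sqrt(2)))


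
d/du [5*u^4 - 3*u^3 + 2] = u^2*(20*u - 9)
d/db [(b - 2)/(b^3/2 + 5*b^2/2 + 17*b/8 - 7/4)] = 32*(-2*b^3 + b^2 + 20*b + 5)/(16*b^6 + 160*b^5 + 536*b^4 + 568*b^3 - 271*b^2 - 476*b + 196)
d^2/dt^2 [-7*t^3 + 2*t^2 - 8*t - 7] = 4 - 42*t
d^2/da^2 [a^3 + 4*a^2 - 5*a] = 6*a + 8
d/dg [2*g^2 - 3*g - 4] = 4*g - 3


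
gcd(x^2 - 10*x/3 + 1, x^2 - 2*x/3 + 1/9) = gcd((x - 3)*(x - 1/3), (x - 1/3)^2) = x - 1/3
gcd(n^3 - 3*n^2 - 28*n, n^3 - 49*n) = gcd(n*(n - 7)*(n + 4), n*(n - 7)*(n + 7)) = n^2 - 7*n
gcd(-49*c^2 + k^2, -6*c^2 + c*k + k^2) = 1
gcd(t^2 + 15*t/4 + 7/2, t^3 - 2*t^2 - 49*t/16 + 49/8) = t + 7/4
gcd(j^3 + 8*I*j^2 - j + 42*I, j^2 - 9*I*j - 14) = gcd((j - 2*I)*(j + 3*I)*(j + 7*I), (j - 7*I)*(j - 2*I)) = j - 2*I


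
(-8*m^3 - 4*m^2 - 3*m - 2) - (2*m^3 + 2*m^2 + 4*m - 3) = -10*m^3 - 6*m^2 - 7*m + 1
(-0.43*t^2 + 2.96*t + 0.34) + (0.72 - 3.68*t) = -0.43*t^2 - 0.72*t + 1.06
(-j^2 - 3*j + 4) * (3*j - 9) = -3*j^3 + 39*j - 36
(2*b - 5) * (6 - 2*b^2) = -4*b^3 + 10*b^2 + 12*b - 30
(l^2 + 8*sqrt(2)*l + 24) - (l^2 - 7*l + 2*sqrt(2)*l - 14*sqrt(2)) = 7*l + 6*sqrt(2)*l + 14*sqrt(2) + 24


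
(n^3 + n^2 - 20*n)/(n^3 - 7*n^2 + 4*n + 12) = n*(n^2 + n - 20)/(n^3 - 7*n^2 + 4*n + 12)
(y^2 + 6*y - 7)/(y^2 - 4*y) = (y^2 + 6*y - 7)/(y*(y - 4))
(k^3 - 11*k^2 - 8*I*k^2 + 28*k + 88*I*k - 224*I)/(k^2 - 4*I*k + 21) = (k^3 + k^2*(-11 - 8*I) + k*(28 + 88*I) - 224*I)/(k^2 - 4*I*k + 21)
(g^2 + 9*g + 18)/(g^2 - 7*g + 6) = (g^2 + 9*g + 18)/(g^2 - 7*g + 6)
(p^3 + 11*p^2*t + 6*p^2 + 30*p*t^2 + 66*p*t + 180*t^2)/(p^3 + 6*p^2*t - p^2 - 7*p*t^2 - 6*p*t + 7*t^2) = (p^3 + 11*p^2*t + 6*p^2 + 30*p*t^2 + 66*p*t + 180*t^2)/(p^3 + 6*p^2*t - p^2 - 7*p*t^2 - 6*p*t + 7*t^2)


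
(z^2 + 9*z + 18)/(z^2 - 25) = (z^2 + 9*z + 18)/(z^2 - 25)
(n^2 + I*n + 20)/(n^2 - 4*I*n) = (n + 5*I)/n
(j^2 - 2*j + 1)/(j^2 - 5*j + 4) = (j - 1)/(j - 4)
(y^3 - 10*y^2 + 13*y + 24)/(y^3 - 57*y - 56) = (y - 3)/(y + 7)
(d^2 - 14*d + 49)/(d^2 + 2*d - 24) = (d^2 - 14*d + 49)/(d^2 + 2*d - 24)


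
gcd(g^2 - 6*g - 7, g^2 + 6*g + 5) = g + 1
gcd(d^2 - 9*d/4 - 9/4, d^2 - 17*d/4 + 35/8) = 1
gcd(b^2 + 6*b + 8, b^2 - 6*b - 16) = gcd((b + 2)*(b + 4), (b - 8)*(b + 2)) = b + 2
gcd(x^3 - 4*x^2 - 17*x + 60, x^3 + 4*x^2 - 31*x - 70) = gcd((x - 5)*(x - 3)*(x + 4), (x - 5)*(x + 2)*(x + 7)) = x - 5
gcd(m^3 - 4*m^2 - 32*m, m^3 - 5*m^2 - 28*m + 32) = m^2 - 4*m - 32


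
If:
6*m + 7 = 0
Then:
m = -7/6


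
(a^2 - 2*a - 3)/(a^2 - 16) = (a^2 - 2*a - 3)/(a^2 - 16)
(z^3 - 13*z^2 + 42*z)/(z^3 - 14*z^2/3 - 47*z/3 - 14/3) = 3*z*(z - 6)/(3*z^2 + 7*z + 2)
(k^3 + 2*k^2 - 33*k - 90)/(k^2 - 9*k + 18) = (k^2 + 8*k + 15)/(k - 3)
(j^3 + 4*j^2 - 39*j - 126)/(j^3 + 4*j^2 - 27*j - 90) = (j^2 + j - 42)/(j^2 + j - 30)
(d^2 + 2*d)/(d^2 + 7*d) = (d + 2)/(d + 7)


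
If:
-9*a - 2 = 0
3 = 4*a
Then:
No Solution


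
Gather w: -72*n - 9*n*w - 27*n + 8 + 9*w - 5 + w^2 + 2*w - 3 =-99*n + w^2 + w*(11 - 9*n)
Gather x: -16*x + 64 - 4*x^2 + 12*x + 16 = -4*x^2 - 4*x + 80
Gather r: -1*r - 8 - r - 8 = -2*r - 16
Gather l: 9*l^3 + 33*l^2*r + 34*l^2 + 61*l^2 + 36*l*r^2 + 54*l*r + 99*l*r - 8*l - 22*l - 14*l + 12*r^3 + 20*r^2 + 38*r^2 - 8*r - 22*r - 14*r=9*l^3 + l^2*(33*r + 95) + l*(36*r^2 + 153*r - 44) + 12*r^3 + 58*r^2 - 44*r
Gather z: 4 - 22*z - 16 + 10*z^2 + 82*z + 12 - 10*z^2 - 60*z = 0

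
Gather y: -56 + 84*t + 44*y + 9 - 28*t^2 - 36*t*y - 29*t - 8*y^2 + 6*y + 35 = -28*t^2 + 55*t - 8*y^2 + y*(50 - 36*t) - 12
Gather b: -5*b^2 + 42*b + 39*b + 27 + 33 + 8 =-5*b^2 + 81*b + 68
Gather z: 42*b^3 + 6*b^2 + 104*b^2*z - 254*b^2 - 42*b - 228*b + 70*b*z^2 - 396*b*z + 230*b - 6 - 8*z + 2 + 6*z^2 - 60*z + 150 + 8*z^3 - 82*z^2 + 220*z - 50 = 42*b^3 - 248*b^2 - 40*b + 8*z^3 + z^2*(70*b - 76) + z*(104*b^2 - 396*b + 152) + 96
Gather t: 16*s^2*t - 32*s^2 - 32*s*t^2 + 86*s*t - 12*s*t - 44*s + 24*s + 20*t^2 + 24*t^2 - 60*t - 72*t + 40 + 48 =-32*s^2 - 20*s + t^2*(44 - 32*s) + t*(16*s^2 + 74*s - 132) + 88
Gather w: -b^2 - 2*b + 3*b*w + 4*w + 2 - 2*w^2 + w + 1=-b^2 - 2*b - 2*w^2 + w*(3*b + 5) + 3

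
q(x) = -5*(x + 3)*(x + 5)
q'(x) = -10*x - 40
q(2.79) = -225.52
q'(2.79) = -67.90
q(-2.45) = -7.01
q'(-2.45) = -15.50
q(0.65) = -103.11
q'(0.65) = -46.50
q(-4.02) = 5.00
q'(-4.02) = 0.20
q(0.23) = -84.46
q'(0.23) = -42.30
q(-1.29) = -31.72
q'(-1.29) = -27.10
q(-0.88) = -43.67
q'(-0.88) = -31.20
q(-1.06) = -38.22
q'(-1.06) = -29.40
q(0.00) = -75.00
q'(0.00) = -40.00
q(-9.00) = -120.00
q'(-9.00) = 50.00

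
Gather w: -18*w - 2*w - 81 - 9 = -20*w - 90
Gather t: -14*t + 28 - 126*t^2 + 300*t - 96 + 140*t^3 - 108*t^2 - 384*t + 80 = 140*t^3 - 234*t^2 - 98*t + 12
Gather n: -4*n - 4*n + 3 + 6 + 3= 12 - 8*n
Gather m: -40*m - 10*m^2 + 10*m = -10*m^2 - 30*m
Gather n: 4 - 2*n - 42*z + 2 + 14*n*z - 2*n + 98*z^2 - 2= n*(14*z - 4) + 98*z^2 - 42*z + 4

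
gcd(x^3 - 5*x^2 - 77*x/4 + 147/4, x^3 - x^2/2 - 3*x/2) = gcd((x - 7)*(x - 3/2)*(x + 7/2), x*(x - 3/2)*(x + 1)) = x - 3/2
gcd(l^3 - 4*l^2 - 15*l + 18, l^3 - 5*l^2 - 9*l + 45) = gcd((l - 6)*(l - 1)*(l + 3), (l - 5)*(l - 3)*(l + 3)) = l + 3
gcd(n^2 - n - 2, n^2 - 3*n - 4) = n + 1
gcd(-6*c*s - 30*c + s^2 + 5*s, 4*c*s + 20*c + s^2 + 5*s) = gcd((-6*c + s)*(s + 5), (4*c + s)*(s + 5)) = s + 5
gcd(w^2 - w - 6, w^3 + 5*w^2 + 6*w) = w + 2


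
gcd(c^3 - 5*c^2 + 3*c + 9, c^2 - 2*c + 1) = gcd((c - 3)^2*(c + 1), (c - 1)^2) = 1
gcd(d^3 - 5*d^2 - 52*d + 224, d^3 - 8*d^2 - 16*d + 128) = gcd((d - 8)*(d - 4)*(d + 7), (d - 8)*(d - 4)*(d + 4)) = d^2 - 12*d + 32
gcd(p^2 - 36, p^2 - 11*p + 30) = p - 6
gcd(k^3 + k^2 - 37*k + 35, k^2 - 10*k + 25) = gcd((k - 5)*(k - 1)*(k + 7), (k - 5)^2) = k - 5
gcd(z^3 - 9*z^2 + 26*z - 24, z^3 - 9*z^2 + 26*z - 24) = z^3 - 9*z^2 + 26*z - 24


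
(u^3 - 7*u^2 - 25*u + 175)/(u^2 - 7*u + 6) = (u^3 - 7*u^2 - 25*u + 175)/(u^2 - 7*u + 6)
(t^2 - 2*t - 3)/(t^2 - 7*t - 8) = (t - 3)/(t - 8)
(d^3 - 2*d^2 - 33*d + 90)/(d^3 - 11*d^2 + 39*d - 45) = (d + 6)/(d - 3)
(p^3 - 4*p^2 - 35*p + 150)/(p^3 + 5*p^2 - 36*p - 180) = (p^2 - 10*p + 25)/(p^2 - p - 30)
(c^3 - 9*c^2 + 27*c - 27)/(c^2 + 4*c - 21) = (c^2 - 6*c + 9)/(c + 7)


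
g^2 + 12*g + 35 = (g + 5)*(g + 7)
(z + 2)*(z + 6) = z^2 + 8*z + 12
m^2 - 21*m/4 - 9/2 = (m - 6)*(m + 3/4)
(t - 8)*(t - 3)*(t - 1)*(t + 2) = t^4 - 10*t^3 + 11*t^2 + 46*t - 48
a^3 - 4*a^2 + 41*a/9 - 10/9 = (a - 2)*(a - 5/3)*(a - 1/3)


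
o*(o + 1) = o^2 + o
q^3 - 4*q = q*(q - 2)*(q + 2)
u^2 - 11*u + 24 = (u - 8)*(u - 3)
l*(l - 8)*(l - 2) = l^3 - 10*l^2 + 16*l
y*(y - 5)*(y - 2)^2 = y^4 - 9*y^3 + 24*y^2 - 20*y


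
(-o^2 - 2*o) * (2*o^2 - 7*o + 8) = -2*o^4 + 3*o^3 + 6*o^2 - 16*o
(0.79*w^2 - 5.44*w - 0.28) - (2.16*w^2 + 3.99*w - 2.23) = -1.37*w^2 - 9.43*w + 1.95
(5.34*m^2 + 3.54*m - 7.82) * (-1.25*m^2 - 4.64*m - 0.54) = -6.675*m^4 - 29.2026*m^3 - 9.5342*m^2 + 34.3732*m + 4.2228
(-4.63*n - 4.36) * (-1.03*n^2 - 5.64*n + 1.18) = 4.7689*n^3 + 30.604*n^2 + 19.127*n - 5.1448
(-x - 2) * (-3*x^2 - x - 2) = 3*x^3 + 7*x^2 + 4*x + 4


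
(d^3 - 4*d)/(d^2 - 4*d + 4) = d*(d + 2)/(d - 2)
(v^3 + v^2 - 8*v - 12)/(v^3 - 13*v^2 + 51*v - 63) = (v^2 + 4*v + 4)/(v^2 - 10*v + 21)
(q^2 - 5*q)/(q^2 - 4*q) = (q - 5)/(q - 4)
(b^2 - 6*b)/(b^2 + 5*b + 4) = b*(b - 6)/(b^2 + 5*b + 4)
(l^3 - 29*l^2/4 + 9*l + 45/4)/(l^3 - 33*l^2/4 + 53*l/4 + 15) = (l - 3)/(l - 4)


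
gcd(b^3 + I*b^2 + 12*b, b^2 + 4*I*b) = b^2 + 4*I*b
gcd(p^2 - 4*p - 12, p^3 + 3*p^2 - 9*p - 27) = 1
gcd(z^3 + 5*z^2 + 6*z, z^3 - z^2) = z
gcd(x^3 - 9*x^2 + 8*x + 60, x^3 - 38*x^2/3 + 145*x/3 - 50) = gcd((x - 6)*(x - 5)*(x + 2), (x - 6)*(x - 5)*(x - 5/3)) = x^2 - 11*x + 30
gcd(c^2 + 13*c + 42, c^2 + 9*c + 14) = c + 7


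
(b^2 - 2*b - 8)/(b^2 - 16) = (b + 2)/(b + 4)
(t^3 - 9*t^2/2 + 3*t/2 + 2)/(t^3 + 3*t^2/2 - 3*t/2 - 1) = (t - 4)/(t + 2)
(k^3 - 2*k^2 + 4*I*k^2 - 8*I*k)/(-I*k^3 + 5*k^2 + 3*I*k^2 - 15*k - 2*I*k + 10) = k*(I*k - 4)/(k^2 + k*(-1 + 5*I) - 5*I)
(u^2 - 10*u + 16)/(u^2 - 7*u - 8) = (u - 2)/(u + 1)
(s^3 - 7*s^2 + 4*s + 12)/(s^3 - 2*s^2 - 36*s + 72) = (s + 1)/(s + 6)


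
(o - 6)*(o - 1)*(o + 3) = o^3 - 4*o^2 - 15*o + 18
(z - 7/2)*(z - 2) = z^2 - 11*z/2 + 7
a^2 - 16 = (a - 4)*(a + 4)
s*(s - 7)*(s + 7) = s^3 - 49*s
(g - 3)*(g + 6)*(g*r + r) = g^3*r + 4*g^2*r - 15*g*r - 18*r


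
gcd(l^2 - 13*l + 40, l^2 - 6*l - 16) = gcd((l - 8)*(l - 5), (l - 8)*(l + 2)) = l - 8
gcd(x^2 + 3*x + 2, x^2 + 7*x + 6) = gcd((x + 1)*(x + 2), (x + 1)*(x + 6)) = x + 1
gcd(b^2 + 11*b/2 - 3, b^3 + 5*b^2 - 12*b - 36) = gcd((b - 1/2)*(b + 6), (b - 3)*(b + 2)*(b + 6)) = b + 6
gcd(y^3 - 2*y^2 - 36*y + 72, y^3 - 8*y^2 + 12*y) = y^2 - 8*y + 12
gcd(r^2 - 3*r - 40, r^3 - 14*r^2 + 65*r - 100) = 1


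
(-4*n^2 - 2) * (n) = -4*n^3 - 2*n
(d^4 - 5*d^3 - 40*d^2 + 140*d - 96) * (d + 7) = d^5 + 2*d^4 - 75*d^3 - 140*d^2 + 884*d - 672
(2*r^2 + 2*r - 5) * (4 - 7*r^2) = -14*r^4 - 14*r^3 + 43*r^2 + 8*r - 20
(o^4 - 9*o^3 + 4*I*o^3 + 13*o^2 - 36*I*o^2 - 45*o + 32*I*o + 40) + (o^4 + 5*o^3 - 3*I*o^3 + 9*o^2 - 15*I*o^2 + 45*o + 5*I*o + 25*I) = 2*o^4 - 4*o^3 + I*o^3 + 22*o^2 - 51*I*o^2 + 37*I*o + 40 + 25*I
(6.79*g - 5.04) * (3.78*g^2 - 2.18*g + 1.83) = 25.6662*g^3 - 33.8534*g^2 + 23.4129*g - 9.2232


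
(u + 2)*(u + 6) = u^2 + 8*u + 12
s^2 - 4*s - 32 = (s - 8)*(s + 4)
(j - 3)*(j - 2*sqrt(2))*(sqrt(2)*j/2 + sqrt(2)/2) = sqrt(2)*j^3/2 - 2*j^2 - sqrt(2)*j^2 - 3*sqrt(2)*j/2 + 4*j + 6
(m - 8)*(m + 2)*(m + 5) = m^3 - m^2 - 46*m - 80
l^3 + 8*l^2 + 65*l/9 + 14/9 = (l + 1/3)*(l + 2/3)*(l + 7)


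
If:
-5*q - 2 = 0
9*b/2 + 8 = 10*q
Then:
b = -8/3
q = -2/5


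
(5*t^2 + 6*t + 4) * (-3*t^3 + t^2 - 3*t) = -15*t^5 - 13*t^4 - 21*t^3 - 14*t^2 - 12*t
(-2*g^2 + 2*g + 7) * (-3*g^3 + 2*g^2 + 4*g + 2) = 6*g^5 - 10*g^4 - 25*g^3 + 18*g^2 + 32*g + 14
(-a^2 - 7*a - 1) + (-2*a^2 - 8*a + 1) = -3*a^2 - 15*a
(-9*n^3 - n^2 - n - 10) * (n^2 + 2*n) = -9*n^5 - 19*n^4 - 3*n^3 - 12*n^2 - 20*n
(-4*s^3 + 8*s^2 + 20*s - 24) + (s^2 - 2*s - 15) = -4*s^3 + 9*s^2 + 18*s - 39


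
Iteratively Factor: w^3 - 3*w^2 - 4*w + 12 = (w - 2)*(w^2 - w - 6) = (w - 2)*(w + 2)*(w - 3)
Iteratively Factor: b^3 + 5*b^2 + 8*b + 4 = (b + 1)*(b^2 + 4*b + 4) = (b + 1)*(b + 2)*(b + 2)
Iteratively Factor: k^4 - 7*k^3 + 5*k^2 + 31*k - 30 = (k - 5)*(k^3 - 2*k^2 - 5*k + 6) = (k - 5)*(k + 2)*(k^2 - 4*k + 3) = (k - 5)*(k - 3)*(k + 2)*(k - 1)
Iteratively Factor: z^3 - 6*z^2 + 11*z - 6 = (z - 1)*(z^2 - 5*z + 6) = (z - 2)*(z - 1)*(z - 3)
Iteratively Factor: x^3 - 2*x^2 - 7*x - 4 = (x + 1)*(x^2 - 3*x - 4) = (x + 1)^2*(x - 4)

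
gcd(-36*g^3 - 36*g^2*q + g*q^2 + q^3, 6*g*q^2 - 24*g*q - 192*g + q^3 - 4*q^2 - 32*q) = 6*g + q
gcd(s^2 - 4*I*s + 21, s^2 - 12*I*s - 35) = s - 7*I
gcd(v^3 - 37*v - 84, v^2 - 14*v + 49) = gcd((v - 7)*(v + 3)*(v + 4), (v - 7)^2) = v - 7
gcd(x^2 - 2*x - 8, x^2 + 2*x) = x + 2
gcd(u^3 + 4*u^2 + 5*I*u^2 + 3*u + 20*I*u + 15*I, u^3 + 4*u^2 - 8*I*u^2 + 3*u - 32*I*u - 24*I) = u^2 + 4*u + 3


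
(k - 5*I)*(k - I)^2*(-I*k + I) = -I*k^4 - 7*k^3 + I*k^3 + 7*k^2 + 11*I*k^2 + 5*k - 11*I*k - 5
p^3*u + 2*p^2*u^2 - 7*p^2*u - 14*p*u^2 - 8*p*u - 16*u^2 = (p - 8)*(p + 2*u)*(p*u + u)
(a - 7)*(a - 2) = a^2 - 9*a + 14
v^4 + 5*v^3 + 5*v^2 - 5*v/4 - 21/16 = (v - 1/2)*(v + 1/2)*(v + 3/2)*(v + 7/2)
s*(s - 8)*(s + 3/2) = s^3 - 13*s^2/2 - 12*s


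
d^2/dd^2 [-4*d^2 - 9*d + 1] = -8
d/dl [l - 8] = 1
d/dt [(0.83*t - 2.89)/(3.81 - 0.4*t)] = (0.80252*t - 7.644003)/(0.4*t - 3.81)^3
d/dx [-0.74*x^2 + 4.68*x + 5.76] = 4.68 - 1.48*x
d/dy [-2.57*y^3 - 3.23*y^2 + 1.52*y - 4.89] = -7.71*y^2 - 6.46*y + 1.52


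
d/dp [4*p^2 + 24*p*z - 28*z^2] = 8*p + 24*z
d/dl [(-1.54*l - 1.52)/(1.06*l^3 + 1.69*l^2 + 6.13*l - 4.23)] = (3.2648*l^3 + 7.4362*l^2 + 5.1376*l + 15.8318)/(1.1236*l^6 + 3.5828*l^5 + 15.8517*l^4 + 11.7518*l^3 + 23.2795*l^2 - 51.8598*l + 17.8929)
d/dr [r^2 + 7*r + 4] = 2*r + 7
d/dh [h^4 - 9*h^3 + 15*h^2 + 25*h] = 4*h^3 - 27*h^2 + 30*h + 25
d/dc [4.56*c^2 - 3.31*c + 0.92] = 9.12*c - 3.31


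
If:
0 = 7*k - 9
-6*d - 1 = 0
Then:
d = -1/6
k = 9/7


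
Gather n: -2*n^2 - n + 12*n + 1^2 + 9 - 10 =-2*n^2 + 11*n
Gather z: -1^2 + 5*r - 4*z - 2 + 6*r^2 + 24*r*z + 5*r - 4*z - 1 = 6*r^2 + 10*r + z*(24*r - 8) - 4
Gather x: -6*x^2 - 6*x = -6*x^2 - 6*x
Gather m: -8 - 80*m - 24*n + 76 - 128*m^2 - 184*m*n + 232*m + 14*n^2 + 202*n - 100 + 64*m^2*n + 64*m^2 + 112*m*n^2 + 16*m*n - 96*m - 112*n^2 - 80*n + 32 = m^2*(64*n - 64) + m*(112*n^2 - 168*n + 56) - 98*n^2 + 98*n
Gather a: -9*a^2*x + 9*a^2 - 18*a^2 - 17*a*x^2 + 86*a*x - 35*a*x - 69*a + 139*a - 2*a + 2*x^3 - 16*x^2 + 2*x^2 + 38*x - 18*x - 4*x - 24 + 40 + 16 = a^2*(-9*x - 9) + a*(-17*x^2 + 51*x + 68) + 2*x^3 - 14*x^2 + 16*x + 32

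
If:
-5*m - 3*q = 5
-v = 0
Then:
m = -3*q/5 - 1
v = 0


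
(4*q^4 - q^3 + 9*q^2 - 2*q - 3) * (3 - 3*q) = -12*q^5 + 15*q^4 - 30*q^3 + 33*q^2 + 3*q - 9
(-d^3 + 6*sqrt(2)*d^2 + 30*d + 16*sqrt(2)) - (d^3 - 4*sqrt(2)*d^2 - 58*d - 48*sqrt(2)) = -2*d^3 + 10*sqrt(2)*d^2 + 88*d + 64*sqrt(2)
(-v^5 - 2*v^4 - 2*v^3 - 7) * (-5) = 5*v^5 + 10*v^4 + 10*v^3 + 35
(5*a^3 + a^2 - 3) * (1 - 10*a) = -50*a^4 - 5*a^3 + a^2 + 30*a - 3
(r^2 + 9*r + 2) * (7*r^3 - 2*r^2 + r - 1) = 7*r^5 + 61*r^4 - 3*r^3 + 4*r^2 - 7*r - 2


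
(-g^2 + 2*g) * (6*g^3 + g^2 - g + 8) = -6*g^5 + 11*g^4 + 3*g^3 - 10*g^2 + 16*g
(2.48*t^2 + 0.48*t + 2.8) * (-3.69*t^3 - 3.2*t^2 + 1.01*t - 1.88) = -9.1512*t^5 - 9.7072*t^4 - 9.3632*t^3 - 13.1376*t^2 + 1.9256*t - 5.264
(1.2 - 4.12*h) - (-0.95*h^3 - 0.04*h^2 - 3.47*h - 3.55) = 0.95*h^3 + 0.04*h^2 - 0.65*h + 4.75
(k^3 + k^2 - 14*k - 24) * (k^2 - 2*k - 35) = k^5 - k^4 - 51*k^3 - 31*k^2 + 538*k + 840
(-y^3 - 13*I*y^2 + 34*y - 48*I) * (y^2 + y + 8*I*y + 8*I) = -y^5 - y^4 - 21*I*y^4 + 138*y^3 - 21*I*y^3 + 138*y^2 + 224*I*y^2 + 384*y + 224*I*y + 384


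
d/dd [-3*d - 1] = -3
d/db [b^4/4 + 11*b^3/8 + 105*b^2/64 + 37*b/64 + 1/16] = b^3 + 33*b^2/8 + 105*b/32 + 37/64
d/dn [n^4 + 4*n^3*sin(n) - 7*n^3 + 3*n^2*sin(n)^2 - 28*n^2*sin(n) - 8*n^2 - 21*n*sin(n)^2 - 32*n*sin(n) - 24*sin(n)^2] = 4*n^3*cos(n) + 4*n^3 + 12*n^2*sin(n) + 3*n^2*sin(2*n) - 28*n^2*cos(n) - 21*n^2 + 6*n*sin(n)^2 - 56*n*sin(n) - 21*n*sin(2*n) - 32*n*cos(n) - 16*n - 21*sin(n)^2 - 32*sin(n) - 24*sin(2*n)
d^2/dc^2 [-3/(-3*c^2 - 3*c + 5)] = 18*(-3*c^2 - 3*c + 3*(2*c + 1)^2 + 5)/(3*c^2 + 3*c - 5)^3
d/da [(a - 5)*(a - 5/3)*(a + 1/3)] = 3*a^2 - 38*a/3 + 55/9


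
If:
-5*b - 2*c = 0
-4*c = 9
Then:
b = 9/10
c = -9/4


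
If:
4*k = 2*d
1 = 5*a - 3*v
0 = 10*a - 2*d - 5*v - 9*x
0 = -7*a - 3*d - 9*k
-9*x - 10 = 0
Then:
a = -175/53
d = 490/159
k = 245/159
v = -928/159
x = -10/9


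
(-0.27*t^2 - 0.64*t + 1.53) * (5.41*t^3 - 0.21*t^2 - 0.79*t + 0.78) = -1.4607*t^5 - 3.4057*t^4 + 8.625*t^3 - 0.0263*t^2 - 1.7079*t + 1.1934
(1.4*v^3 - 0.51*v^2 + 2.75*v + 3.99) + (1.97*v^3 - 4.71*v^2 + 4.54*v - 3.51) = 3.37*v^3 - 5.22*v^2 + 7.29*v + 0.48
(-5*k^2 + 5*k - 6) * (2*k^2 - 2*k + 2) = -10*k^4 + 20*k^3 - 32*k^2 + 22*k - 12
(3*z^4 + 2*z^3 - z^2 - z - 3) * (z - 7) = 3*z^5 - 19*z^4 - 15*z^3 + 6*z^2 + 4*z + 21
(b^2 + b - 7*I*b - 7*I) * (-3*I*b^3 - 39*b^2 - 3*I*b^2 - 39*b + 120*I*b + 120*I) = -3*I*b^5 - 60*b^4 - 6*I*b^4 - 120*b^3 + 390*I*b^3 + 780*b^2 + 786*I*b^2 + 1680*b + 393*I*b + 840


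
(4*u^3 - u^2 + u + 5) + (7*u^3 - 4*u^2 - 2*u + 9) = 11*u^3 - 5*u^2 - u + 14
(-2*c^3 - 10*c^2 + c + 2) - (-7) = -2*c^3 - 10*c^2 + c + 9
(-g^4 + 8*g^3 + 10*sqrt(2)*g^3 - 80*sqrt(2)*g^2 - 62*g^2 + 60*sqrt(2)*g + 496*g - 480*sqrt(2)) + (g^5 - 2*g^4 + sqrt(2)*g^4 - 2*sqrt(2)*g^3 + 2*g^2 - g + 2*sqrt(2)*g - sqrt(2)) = g^5 - 3*g^4 + sqrt(2)*g^4 + 8*g^3 + 8*sqrt(2)*g^3 - 80*sqrt(2)*g^2 - 60*g^2 + 62*sqrt(2)*g + 495*g - 481*sqrt(2)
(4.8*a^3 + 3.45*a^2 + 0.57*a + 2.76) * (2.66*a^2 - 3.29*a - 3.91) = 12.768*a^5 - 6.615*a^4 - 28.6023*a^3 - 8.0232*a^2 - 11.3091*a - 10.7916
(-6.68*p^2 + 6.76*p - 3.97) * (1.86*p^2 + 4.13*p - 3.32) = -12.4248*p^4 - 15.0148*p^3 + 42.7122*p^2 - 38.8393*p + 13.1804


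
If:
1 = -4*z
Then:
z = -1/4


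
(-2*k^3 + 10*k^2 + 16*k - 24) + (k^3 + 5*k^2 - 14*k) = -k^3 + 15*k^2 + 2*k - 24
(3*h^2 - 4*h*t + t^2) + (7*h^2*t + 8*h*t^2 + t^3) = 7*h^2*t + 3*h^2 + 8*h*t^2 - 4*h*t + t^3 + t^2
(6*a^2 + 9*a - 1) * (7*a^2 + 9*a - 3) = 42*a^4 + 117*a^3 + 56*a^2 - 36*a + 3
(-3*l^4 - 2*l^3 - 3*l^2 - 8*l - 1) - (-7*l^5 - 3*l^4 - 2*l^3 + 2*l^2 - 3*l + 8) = 7*l^5 - 5*l^2 - 5*l - 9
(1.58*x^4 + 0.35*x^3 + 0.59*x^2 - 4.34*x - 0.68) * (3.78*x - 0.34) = 5.9724*x^5 + 0.7858*x^4 + 2.1112*x^3 - 16.6058*x^2 - 1.0948*x + 0.2312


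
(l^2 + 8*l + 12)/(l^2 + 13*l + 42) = (l + 2)/(l + 7)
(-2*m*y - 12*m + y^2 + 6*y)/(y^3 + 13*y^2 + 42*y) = (-2*m + y)/(y*(y + 7))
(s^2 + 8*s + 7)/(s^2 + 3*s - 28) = (s + 1)/(s - 4)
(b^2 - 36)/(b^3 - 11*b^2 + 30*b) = (b + 6)/(b*(b - 5))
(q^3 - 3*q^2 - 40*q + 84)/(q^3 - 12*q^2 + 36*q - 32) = (q^2 - q - 42)/(q^2 - 10*q + 16)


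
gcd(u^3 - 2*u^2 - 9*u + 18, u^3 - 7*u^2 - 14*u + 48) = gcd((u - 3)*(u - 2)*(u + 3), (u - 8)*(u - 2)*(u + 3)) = u^2 + u - 6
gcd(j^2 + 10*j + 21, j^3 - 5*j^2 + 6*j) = 1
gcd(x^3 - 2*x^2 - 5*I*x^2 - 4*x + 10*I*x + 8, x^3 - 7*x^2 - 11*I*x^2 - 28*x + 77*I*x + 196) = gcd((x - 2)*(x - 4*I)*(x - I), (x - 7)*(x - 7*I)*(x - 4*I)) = x - 4*I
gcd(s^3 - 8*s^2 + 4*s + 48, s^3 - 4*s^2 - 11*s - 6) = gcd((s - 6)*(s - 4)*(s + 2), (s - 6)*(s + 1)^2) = s - 6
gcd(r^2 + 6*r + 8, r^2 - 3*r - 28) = r + 4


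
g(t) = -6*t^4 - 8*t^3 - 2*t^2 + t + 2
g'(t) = -24*t^3 - 24*t^2 - 4*t + 1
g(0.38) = 1.53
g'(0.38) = -5.30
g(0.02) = 2.02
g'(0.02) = 0.91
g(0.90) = -8.49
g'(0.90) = -39.54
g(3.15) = -855.48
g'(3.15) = -999.88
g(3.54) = -1316.66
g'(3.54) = -1378.60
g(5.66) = -7664.66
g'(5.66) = -5142.21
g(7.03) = -17523.80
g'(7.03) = -9551.52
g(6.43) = -12457.45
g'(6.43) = -7397.34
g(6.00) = -9568.00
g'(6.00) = -6071.00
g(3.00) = -715.00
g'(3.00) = -875.00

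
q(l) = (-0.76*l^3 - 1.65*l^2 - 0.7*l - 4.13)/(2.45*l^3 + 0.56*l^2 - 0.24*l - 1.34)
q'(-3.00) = 0.12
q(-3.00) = -0.06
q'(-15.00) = 0.00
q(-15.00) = -0.27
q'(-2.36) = 0.26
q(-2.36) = 0.06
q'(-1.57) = 0.94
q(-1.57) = 0.46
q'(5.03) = 0.04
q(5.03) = -0.45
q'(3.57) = 0.09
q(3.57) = -0.53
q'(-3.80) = 0.06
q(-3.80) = -0.13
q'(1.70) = 1.15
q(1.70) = -1.16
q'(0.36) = 5.12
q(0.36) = 3.74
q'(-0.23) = -0.22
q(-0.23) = 3.15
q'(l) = (-7.35*l^2 - 1.12*l + 0.24)*(-0.76*l^3 - 1.65*l^2 - 0.7*l - 4.13)/(2.45*l^3 + 0.56*l^2 - 0.24*l - 1.34)^2 + (-2.28*l^2 - 3.3*l - 0.7)/(2.45*l^3 + 0.56*l^2 - 0.24*l - 1.34)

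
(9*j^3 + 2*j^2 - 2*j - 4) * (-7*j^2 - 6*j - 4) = -63*j^5 - 68*j^4 - 34*j^3 + 32*j^2 + 32*j + 16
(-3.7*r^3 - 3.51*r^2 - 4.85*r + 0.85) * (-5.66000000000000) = 20.942*r^3 + 19.8666*r^2 + 27.451*r - 4.811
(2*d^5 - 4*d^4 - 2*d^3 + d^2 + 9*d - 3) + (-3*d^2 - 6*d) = 2*d^5 - 4*d^4 - 2*d^3 - 2*d^2 + 3*d - 3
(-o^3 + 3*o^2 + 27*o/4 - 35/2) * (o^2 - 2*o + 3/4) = -o^5 + 5*o^4 - 115*o^2/4 + 641*o/16 - 105/8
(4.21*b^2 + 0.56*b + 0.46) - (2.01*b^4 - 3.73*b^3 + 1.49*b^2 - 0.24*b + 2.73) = -2.01*b^4 + 3.73*b^3 + 2.72*b^2 + 0.8*b - 2.27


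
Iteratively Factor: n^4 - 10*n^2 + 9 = (n - 1)*(n^3 + n^2 - 9*n - 9) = (n - 3)*(n - 1)*(n^2 + 4*n + 3) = (n - 3)*(n - 1)*(n + 3)*(n + 1)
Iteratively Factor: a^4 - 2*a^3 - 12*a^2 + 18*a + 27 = (a + 1)*(a^3 - 3*a^2 - 9*a + 27) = (a - 3)*(a + 1)*(a^2 - 9) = (a - 3)^2*(a + 1)*(a + 3)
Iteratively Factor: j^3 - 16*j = (j - 4)*(j^2 + 4*j) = (j - 4)*(j + 4)*(j)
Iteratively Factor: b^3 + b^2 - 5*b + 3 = (b - 1)*(b^2 + 2*b - 3) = (b - 1)*(b + 3)*(b - 1)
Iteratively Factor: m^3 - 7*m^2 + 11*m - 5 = (m - 1)*(m^2 - 6*m + 5) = (m - 5)*(m - 1)*(m - 1)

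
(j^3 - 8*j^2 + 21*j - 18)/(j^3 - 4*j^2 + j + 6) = (j - 3)/(j + 1)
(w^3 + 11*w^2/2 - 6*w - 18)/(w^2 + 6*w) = w - 1/2 - 3/w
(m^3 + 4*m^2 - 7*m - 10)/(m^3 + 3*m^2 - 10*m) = (m + 1)/m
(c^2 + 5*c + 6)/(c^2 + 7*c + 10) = (c + 3)/(c + 5)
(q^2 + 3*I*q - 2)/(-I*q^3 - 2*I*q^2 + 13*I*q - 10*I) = (I*q^2 - 3*q - 2*I)/(q^3 + 2*q^2 - 13*q + 10)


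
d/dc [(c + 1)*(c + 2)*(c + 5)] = 3*c^2 + 16*c + 17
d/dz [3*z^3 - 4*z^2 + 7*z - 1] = 9*z^2 - 8*z + 7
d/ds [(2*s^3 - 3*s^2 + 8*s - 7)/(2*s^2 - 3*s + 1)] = (4*s^2 - 4*s - 13)/(4*s^2 - 4*s + 1)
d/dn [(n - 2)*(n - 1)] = 2*n - 3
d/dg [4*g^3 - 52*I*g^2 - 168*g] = 12*g^2 - 104*I*g - 168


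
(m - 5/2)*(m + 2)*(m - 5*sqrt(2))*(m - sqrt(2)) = m^4 - 6*sqrt(2)*m^3 - m^3/2 + 3*sqrt(2)*m^2 + 5*m^2 - 5*m + 30*sqrt(2)*m - 50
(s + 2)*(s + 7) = s^2 + 9*s + 14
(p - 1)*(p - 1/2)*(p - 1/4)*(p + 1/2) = p^4 - 5*p^3/4 + 5*p/16 - 1/16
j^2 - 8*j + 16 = (j - 4)^2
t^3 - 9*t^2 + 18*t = t*(t - 6)*(t - 3)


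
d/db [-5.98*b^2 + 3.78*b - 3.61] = 3.78 - 11.96*b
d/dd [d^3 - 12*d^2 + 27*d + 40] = 3*d^2 - 24*d + 27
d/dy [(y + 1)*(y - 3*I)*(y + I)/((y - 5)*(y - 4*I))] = (y^4 + y^3*(-10 - 8*I) + y^2*(-16 + 68*I) + y*(74 + 40*I) + 55 + 72*I)/(y^4 + y^3*(-10 - 8*I) + y^2*(9 + 80*I) + y*(160 - 200*I) - 400)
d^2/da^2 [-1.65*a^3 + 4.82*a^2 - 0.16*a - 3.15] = 9.64 - 9.9*a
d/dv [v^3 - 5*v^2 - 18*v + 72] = 3*v^2 - 10*v - 18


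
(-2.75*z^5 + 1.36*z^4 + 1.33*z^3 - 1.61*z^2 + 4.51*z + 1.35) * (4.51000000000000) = -12.4025*z^5 + 6.1336*z^4 + 5.9983*z^3 - 7.2611*z^2 + 20.3401*z + 6.0885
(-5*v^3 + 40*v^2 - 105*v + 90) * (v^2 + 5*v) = -5*v^5 + 15*v^4 + 95*v^3 - 435*v^2 + 450*v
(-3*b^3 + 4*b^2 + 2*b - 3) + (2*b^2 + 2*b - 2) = -3*b^3 + 6*b^2 + 4*b - 5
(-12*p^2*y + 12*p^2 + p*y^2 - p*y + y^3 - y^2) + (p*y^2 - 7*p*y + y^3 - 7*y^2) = -12*p^2*y + 12*p^2 + 2*p*y^2 - 8*p*y + 2*y^3 - 8*y^2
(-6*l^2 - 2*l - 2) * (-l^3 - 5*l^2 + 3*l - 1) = 6*l^5 + 32*l^4 - 6*l^3 + 10*l^2 - 4*l + 2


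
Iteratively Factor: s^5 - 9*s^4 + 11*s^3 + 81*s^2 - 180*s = (s - 3)*(s^4 - 6*s^3 - 7*s^2 + 60*s) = (s - 5)*(s - 3)*(s^3 - s^2 - 12*s) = s*(s - 5)*(s - 3)*(s^2 - s - 12) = s*(s - 5)*(s - 3)*(s + 3)*(s - 4)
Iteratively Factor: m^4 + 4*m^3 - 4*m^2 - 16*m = (m - 2)*(m^3 + 6*m^2 + 8*m) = (m - 2)*(m + 2)*(m^2 + 4*m) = m*(m - 2)*(m + 2)*(m + 4)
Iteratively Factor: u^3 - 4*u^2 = (u)*(u^2 - 4*u) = u*(u - 4)*(u)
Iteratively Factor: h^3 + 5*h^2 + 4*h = (h)*(h^2 + 5*h + 4) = h*(h + 1)*(h + 4)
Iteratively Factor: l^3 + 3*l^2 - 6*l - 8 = (l + 1)*(l^2 + 2*l - 8) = (l + 1)*(l + 4)*(l - 2)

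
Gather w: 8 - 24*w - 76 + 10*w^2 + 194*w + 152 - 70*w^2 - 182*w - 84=-60*w^2 - 12*w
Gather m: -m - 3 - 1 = -m - 4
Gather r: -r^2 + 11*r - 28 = -r^2 + 11*r - 28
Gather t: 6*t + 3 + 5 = 6*t + 8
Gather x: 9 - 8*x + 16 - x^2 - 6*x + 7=-x^2 - 14*x + 32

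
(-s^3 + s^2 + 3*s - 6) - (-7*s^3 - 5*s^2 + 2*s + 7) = 6*s^3 + 6*s^2 + s - 13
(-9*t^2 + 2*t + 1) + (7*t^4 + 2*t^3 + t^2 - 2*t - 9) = 7*t^4 + 2*t^3 - 8*t^2 - 8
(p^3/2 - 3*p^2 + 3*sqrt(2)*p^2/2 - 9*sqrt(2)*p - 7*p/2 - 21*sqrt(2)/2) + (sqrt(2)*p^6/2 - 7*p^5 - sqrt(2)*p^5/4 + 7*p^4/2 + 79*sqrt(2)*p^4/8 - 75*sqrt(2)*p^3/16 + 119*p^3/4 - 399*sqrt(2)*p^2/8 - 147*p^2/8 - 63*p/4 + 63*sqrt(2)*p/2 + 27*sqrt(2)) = sqrt(2)*p^6/2 - 7*p^5 - sqrt(2)*p^5/4 + 7*p^4/2 + 79*sqrt(2)*p^4/8 - 75*sqrt(2)*p^3/16 + 121*p^3/4 - 387*sqrt(2)*p^2/8 - 171*p^2/8 - 77*p/4 + 45*sqrt(2)*p/2 + 33*sqrt(2)/2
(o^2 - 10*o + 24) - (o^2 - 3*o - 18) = 42 - 7*o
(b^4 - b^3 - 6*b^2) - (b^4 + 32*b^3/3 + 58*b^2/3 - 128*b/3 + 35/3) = -35*b^3/3 - 76*b^2/3 + 128*b/3 - 35/3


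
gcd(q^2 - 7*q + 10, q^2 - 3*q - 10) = q - 5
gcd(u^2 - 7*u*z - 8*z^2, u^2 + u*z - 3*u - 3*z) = u + z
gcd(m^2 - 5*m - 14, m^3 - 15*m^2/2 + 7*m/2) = m - 7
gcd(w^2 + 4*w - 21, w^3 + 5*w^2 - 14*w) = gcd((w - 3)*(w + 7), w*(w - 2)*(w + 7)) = w + 7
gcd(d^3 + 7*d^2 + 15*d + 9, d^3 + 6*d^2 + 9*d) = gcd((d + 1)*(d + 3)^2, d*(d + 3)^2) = d^2 + 6*d + 9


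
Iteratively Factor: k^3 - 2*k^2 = (k - 2)*(k^2) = k*(k - 2)*(k)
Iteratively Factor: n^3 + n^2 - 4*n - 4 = (n - 2)*(n^2 + 3*n + 2) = (n - 2)*(n + 2)*(n + 1)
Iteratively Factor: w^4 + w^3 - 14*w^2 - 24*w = (w + 3)*(w^3 - 2*w^2 - 8*w) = w*(w + 3)*(w^2 - 2*w - 8) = w*(w + 2)*(w + 3)*(w - 4)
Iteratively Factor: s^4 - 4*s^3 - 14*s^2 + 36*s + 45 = (s + 1)*(s^3 - 5*s^2 - 9*s + 45) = (s + 1)*(s + 3)*(s^2 - 8*s + 15) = (s - 5)*(s + 1)*(s + 3)*(s - 3)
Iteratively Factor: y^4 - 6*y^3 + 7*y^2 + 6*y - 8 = (y - 4)*(y^3 - 2*y^2 - y + 2) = (y - 4)*(y + 1)*(y^2 - 3*y + 2) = (y - 4)*(y - 2)*(y + 1)*(y - 1)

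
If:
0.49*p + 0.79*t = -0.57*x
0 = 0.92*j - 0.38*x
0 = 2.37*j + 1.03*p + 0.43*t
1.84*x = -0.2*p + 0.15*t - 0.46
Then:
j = -0.11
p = 0.24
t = 0.05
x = -0.27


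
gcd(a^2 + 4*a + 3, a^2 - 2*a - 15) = a + 3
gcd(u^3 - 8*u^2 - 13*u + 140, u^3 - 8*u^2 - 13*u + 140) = u^3 - 8*u^2 - 13*u + 140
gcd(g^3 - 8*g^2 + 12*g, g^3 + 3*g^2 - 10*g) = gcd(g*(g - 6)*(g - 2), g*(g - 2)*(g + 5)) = g^2 - 2*g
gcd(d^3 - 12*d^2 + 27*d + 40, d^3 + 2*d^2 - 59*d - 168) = d - 8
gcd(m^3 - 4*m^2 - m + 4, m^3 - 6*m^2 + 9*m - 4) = m^2 - 5*m + 4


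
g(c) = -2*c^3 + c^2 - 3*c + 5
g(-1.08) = 11.93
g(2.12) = -15.92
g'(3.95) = -88.72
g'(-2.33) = -40.23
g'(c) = -6*c^2 + 2*c - 3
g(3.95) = -114.51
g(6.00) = -409.00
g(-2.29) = 41.13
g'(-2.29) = -39.04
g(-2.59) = 54.23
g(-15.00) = 7025.00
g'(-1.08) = -12.16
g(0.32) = 4.08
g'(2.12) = -25.73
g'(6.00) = -207.00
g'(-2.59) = -48.43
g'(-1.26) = -15.05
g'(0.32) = -2.97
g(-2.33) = 42.72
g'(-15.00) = -1383.00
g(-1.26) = 14.37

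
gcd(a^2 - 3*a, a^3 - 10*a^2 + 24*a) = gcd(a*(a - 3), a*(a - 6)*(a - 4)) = a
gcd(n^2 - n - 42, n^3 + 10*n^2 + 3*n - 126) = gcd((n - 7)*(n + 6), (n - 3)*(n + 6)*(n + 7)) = n + 6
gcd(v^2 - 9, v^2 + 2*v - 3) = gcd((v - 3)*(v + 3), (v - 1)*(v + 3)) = v + 3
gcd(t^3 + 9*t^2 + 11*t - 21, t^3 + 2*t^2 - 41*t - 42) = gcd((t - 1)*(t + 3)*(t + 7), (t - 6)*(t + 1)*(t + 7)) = t + 7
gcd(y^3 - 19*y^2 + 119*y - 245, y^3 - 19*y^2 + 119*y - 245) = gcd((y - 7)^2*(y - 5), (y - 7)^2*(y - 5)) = y^3 - 19*y^2 + 119*y - 245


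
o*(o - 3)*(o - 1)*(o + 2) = o^4 - 2*o^3 - 5*o^2 + 6*o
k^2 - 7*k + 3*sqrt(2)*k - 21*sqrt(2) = (k - 7)*(k + 3*sqrt(2))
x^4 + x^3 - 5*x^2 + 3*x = x*(x - 1)^2*(x + 3)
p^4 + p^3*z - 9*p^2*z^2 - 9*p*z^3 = p*(p - 3*z)*(p + z)*(p + 3*z)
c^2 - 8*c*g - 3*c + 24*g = (c - 3)*(c - 8*g)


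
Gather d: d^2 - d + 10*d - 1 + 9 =d^2 + 9*d + 8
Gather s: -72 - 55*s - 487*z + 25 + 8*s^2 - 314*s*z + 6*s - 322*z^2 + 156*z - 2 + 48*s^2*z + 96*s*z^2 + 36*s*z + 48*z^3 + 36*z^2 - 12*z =s^2*(48*z + 8) + s*(96*z^2 - 278*z - 49) + 48*z^3 - 286*z^2 - 343*z - 49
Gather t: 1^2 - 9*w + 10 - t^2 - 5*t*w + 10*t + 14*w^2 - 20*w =-t^2 + t*(10 - 5*w) + 14*w^2 - 29*w + 11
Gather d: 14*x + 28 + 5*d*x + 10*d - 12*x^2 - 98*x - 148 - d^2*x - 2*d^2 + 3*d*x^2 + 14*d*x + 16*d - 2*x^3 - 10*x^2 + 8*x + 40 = d^2*(-x - 2) + d*(3*x^2 + 19*x + 26) - 2*x^3 - 22*x^2 - 76*x - 80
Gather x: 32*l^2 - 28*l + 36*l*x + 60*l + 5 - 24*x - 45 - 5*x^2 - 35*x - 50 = 32*l^2 + 32*l - 5*x^2 + x*(36*l - 59) - 90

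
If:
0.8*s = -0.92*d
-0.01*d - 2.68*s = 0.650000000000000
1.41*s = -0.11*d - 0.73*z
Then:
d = 0.21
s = -0.24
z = 0.44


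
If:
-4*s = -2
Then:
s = 1/2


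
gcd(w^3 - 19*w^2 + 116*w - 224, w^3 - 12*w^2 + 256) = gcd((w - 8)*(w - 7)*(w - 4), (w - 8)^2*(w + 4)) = w - 8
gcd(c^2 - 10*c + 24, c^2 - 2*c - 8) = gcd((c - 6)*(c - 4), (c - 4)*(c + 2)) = c - 4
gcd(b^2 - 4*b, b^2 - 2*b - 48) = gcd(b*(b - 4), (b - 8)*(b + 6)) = 1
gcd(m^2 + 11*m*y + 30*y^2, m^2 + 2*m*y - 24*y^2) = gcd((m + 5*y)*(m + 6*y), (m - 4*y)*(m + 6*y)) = m + 6*y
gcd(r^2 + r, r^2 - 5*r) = r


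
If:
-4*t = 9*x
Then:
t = -9*x/4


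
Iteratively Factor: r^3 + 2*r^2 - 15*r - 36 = (r + 3)*(r^2 - r - 12) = (r + 3)^2*(r - 4)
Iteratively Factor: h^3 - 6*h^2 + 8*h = (h)*(h^2 - 6*h + 8) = h*(h - 2)*(h - 4)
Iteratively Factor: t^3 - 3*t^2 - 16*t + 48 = (t + 4)*(t^2 - 7*t + 12) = (t - 3)*(t + 4)*(t - 4)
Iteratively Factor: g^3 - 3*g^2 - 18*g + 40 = (g - 5)*(g^2 + 2*g - 8) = (g - 5)*(g - 2)*(g + 4)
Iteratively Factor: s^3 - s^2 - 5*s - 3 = (s + 1)*(s^2 - 2*s - 3) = (s - 3)*(s + 1)*(s + 1)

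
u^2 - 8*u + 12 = (u - 6)*(u - 2)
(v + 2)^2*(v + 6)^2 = v^4 + 16*v^3 + 88*v^2 + 192*v + 144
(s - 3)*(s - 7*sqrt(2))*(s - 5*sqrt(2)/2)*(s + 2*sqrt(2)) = s^4 - 15*sqrt(2)*s^3/2 - 3*s^3 - 3*s^2 + 45*sqrt(2)*s^2/2 + 9*s + 70*sqrt(2)*s - 210*sqrt(2)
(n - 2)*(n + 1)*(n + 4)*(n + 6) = n^4 + 9*n^3 + 12*n^2 - 44*n - 48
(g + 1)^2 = g^2 + 2*g + 1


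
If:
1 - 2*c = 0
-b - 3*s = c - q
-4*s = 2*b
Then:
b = -2*s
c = 1/2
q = s + 1/2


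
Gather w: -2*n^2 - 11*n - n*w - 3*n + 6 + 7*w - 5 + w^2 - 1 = -2*n^2 - 14*n + w^2 + w*(7 - n)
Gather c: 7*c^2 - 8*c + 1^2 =7*c^2 - 8*c + 1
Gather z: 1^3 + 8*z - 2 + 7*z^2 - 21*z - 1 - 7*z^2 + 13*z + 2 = 0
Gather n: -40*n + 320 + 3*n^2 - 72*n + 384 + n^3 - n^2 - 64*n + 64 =n^3 + 2*n^2 - 176*n + 768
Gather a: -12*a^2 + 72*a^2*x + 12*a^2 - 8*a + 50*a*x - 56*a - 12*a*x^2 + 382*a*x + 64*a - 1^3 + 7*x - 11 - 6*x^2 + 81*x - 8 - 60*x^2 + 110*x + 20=72*a^2*x + a*(-12*x^2 + 432*x) - 66*x^2 + 198*x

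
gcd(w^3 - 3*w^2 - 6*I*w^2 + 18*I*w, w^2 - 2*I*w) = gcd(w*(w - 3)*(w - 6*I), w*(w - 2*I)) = w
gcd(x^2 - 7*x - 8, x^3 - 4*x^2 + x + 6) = x + 1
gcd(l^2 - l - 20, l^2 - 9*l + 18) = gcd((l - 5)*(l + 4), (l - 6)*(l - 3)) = 1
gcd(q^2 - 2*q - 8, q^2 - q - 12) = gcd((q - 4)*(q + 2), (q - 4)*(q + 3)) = q - 4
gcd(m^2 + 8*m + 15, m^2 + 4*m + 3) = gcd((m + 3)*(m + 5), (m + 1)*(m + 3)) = m + 3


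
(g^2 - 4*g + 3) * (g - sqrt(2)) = g^3 - 4*g^2 - sqrt(2)*g^2 + 3*g + 4*sqrt(2)*g - 3*sqrt(2)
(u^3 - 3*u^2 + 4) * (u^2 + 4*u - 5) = u^5 + u^4 - 17*u^3 + 19*u^2 + 16*u - 20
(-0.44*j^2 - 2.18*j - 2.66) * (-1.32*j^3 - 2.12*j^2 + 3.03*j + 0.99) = 0.5808*j^5 + 3.8104*j^4 + 6.7996*j^3 - 1.4018*j^2 - 10.218*j - 2.6334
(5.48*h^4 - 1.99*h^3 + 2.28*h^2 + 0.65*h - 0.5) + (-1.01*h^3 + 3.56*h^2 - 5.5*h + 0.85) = 5.48*h^4 - 3.0*h^3 + 5.84*h^2 - 4.85*h + 0.35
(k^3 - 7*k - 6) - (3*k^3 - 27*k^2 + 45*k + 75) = -2*k^3 + 27*k^2 - 52*k - 81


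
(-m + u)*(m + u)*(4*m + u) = -4*m^3 - m^2*u + 4*m*u^2 + u^3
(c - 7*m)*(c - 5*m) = c^2 - 12*c*m + 35*m^2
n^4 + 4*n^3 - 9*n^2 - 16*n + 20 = (n - 2)*(n - 1)*(n + 2)*(n + 5)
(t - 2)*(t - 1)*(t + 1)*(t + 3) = t^4 + t^3 - 7*t^2 - t + 6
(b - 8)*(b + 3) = b^2 - 5*b - 24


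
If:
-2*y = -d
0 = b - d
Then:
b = 2*y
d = 2*y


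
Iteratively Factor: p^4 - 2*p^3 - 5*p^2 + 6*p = (p + 2)*(p^3 - 4*p^2 + 3*p) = p*(p + 2)*(p^2 - 4*p + 3) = p*(p - 1)*(p + 2)*(p - 3)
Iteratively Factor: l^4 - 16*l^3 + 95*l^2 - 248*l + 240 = (l - 3)*(l^3 - 13*l^2 + 56*l - 80) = (l - 5)*(l - 3)*(l^2 - 8*l + 16) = (l - 5)*(l - 4)*(l - 3)*(l - 4)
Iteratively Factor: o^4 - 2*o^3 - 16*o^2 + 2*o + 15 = (o + 1)*(o^3 - 3*o^2 - 13*o + 15) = (o - 1)*(o + 1)*(o^2 - 2*o - 15) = (o - 1)*(o + 1)*(o + 3)*(o - 5)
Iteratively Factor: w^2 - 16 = (w + 4)*(w - 4)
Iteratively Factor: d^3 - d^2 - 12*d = (d)*(d^2 - d - 12) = d*(d + 3)*(d - 4)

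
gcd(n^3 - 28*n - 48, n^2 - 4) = n + 2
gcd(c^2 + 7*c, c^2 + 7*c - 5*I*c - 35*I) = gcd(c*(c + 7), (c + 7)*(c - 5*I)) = c + 7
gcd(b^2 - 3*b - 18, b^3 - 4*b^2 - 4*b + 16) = 1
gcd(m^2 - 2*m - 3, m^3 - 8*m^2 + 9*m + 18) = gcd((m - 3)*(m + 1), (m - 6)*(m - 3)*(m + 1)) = m^2 - 2*m - 3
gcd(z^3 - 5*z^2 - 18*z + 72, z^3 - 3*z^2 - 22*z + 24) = z^2 - 2*z - 24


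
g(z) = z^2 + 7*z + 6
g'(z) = 2*z + 7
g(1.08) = 14.73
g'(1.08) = 9.16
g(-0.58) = 2.28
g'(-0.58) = 5.84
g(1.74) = 21.21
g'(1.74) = 10.48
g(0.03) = 6.21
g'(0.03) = 7.06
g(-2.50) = -5.25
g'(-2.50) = 2.00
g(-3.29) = -6.21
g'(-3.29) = 0.42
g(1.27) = 16.50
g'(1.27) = 9.54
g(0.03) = 6.21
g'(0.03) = 7.06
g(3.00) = 36.00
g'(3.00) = 13.00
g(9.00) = 150.00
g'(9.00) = 25.00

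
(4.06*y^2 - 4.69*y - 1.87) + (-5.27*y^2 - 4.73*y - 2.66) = -1.21*y^2 - 9.42*y - 4.53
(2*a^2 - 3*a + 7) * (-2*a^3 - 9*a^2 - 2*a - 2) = -4*a^5 - 12*a^4 + 9*a^3 - 61*a^2 - 8*a - 14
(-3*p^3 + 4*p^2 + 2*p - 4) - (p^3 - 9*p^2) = -4*p^3 + 13*p^2 + 2*p - 4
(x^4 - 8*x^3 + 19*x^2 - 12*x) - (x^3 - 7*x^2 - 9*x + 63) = x^4 - 9*x^3 + 26*x^2 - 3*x - 63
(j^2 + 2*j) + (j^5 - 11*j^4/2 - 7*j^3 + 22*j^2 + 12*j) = j^5 - 11*j^4/2 - 7*j^3 + 23*j^2 + 14*j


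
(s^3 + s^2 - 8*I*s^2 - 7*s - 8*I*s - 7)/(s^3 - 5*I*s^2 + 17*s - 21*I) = (s + 1)/(s + 3*I)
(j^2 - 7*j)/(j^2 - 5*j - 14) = j/(j + 2)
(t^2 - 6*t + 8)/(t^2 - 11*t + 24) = (t^2 - 6*t + 8)/(t^2 - 11*t + 24)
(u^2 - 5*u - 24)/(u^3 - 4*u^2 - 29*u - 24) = 1/(u + 1)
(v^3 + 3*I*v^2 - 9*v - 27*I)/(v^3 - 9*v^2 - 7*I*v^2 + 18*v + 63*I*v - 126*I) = (v^2 + 3*v*(1 + I) + 9*I)/(v^2 - v*(6 + 7*I) + 42*I)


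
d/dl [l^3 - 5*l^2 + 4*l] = 3*l^2 - 10*l + 4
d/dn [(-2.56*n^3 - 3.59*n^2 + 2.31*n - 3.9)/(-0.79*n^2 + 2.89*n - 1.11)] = (2.0224*n^4 - 14.7968*n^3 - 0.0253999999999994*n^2 + 1.8078*n + 8.7069)/(0.6241*n^4 - 4.5662*n^3 + 10.1059*n^2 - 6.4158*n + 1.2321)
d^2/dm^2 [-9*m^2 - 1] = -18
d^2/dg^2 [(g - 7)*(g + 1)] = 2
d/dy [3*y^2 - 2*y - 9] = 6*y - 2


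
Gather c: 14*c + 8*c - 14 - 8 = 22*c - 22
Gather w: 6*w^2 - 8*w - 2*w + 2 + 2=6*w^2 - 10*w + 4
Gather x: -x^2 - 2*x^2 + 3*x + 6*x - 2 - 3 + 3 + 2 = -3*x^2 + 9*x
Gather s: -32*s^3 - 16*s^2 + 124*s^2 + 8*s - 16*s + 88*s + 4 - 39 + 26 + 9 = -32*s^3 + 108*s^2 + 80*s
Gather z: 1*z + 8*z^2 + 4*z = 8*z^2 + 5*z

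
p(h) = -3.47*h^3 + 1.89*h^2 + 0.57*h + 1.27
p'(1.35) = -13.30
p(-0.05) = 1.25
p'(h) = -10.41*h^2 + 3.78*h + 0.57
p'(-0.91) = -11.49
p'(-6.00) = -396.87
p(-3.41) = 158.90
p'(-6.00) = -396.87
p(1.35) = -3.05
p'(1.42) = -15.05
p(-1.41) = 13.95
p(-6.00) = 815.41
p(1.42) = -4.05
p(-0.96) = 5.53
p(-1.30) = 11.35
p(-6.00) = 815.41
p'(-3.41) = -133.37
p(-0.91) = 4.93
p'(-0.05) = 0.35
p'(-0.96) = -12.65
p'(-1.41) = -25.46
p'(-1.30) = -21.94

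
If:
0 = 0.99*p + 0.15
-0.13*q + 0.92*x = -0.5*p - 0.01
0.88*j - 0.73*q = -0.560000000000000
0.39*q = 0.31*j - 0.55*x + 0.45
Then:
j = 0.20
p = -0.15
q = 1.01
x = 0.21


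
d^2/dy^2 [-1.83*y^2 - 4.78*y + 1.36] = -3.66000000000000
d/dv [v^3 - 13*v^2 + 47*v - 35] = 3*v^2 - 26*v + 47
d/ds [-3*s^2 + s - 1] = 1 - 6*s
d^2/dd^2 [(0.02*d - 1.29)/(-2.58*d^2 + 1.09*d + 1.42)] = ((0.02*d - 1.29)*(5.16*d - 1.09)*(10.32*d - 2.18) + (0.3096*d - 6.7)*(-2.58*d^2 + 1.09*d + 1.42))/(-2.58*d^2 + 1.09*d + 1.42)^3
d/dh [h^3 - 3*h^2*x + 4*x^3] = 3*h*(h - 2*x)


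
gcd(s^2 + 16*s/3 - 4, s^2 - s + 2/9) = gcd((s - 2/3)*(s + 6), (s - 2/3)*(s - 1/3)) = s - 2/3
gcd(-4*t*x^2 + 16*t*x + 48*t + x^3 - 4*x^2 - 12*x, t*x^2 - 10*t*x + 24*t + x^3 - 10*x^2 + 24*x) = x - 6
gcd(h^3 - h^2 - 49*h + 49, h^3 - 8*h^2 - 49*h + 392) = h^2 - 49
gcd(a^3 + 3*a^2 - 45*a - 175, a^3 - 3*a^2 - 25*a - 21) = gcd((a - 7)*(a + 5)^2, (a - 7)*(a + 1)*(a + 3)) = a - 7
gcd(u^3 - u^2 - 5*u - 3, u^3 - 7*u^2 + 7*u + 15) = u^2 - 2*u - 3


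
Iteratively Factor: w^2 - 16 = (w + 4)*(w - 4)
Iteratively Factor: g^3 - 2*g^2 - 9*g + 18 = (g + 3)*(g^2 - 5*g + 6) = (g - 3)*(g + 3)*(g - 2)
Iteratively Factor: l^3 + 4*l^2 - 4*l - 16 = (l + 2)*(l^2 + 2*l - 8) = (l - 2)*(l + 2)*(l + 4)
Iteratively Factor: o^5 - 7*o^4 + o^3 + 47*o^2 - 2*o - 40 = (o + 2)*(o^4 - 9*o^3 + 19*o^2 + 9*o - 20) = (o + 1)*(o + 2)*(o^3 - 10*o^2 + 29*o - 20) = (o - 4)*(o + 1)*(o + 2)*(o^2 - 6*o + 5) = (o - 5)*(o - 4)*(o + 1)*(o + 2)*(o - 1)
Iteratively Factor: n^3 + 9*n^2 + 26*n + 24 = (n + 4)*(n^2 + 5*n + 6) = (n + 3)*(n + 4)*(n + 2)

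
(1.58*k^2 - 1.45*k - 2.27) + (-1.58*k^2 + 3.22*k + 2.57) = 1.77*k + 0.3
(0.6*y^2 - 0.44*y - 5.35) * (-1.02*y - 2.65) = -0.612*y^3 - 1.1412*y^2 + 6.623*y + 14.1775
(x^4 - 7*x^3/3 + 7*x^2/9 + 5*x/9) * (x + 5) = x^5 + 8*x^4/3 - 98*x^3/9 + 40*x^2/9 + 25*x/9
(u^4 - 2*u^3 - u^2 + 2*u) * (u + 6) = u^5 + 4*u^4 - 13*u^3 - 4*u^2 + 12*u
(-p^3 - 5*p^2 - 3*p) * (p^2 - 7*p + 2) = -p^5 + 2*p^4 + 30*p^3 + 11*p^2 - 6*p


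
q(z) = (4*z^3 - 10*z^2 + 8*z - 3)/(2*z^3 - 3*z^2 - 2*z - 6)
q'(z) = (-6*z^2 + 6*z + 2)*(4*z^3 - 10*z^2 + 8*z - 3)/(2*z^3 - 3*z^2 - 2*z - 6)^2 + (12*z^2 - 20*z + 8)/(2*z^3 - 3*z^2 - 2*z - 6)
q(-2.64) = 2.87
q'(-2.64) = 0.26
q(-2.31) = 2.95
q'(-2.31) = 0.27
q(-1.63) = 3.09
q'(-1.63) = 0.05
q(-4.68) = 2.50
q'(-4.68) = 0.11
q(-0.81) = 2.45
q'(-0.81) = -2.08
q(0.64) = 0.12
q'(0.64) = -0.06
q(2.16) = -1.91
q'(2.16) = -10.97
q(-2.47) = 2.91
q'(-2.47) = 0.27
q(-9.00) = 2.25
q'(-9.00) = 0.03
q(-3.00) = 2.78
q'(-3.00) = 0.23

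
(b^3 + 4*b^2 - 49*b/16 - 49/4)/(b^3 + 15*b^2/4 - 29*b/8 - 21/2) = (4*b + 7)/(2*(2*b + 3))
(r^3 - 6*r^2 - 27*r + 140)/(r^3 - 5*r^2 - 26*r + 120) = (r - 7)/(r - 6)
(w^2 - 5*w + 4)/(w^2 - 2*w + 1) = (w - 4)/(w - 1)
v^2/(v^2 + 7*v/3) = 3*v/(3*v + 7)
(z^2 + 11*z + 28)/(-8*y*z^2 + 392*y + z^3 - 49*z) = (-z - 4)/(8*y*z - 56*y - z^2 + 7*z)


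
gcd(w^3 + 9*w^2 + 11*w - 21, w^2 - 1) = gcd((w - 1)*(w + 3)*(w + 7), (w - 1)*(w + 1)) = w - 1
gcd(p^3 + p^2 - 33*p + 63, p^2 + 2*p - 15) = p - 3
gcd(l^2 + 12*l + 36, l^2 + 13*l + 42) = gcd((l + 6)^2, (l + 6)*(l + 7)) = l + 6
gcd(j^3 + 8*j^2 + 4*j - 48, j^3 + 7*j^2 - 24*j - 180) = j + 6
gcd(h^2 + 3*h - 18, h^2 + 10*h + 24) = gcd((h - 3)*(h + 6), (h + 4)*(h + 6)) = h + 6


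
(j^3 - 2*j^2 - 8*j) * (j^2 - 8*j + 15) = j^5 - 10*j^4 + 23*j^3 + 34*j^2 - 120*j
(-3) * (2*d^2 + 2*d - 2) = -6*d^2 - 6*d + 6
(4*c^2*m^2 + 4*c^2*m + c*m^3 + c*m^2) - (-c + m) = 4*c^2*m^2 + 4*c^2*m + c*m^3 + c*m^2 + c - m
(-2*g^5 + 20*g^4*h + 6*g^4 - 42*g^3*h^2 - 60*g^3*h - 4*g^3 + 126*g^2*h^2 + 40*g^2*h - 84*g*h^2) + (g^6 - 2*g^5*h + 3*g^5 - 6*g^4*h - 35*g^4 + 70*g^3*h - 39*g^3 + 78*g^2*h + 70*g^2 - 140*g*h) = g^6 - 2*g^5*h + g^5 + 14*g^4*h - 29*g^4 - 42*g^3*h^2 + 10*g^3*h - 43*g^3 + 126*g^2*h^2 + 118*g^2*h + 70*g^2 - 84*g*h^2 - 140*g*h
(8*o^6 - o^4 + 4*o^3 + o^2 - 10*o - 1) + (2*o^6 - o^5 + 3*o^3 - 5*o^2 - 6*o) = 10*o^6 - o^5 - o^4 + 7*o^3 - 4*o^2 - 16*o - 1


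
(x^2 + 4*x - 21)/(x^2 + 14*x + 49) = (x - 3)/(x + 7)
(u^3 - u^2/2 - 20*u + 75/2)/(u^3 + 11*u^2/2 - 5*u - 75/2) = (u - 3)/(u + 3)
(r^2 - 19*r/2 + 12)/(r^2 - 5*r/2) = (2*r^2 - 19*r + 24)/(r*(2*r - 5))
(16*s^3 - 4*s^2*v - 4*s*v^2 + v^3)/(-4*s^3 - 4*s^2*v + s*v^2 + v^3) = (-4*s + v)/(s + v)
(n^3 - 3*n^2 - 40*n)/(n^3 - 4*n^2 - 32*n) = (n + 5)/(n + 4)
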